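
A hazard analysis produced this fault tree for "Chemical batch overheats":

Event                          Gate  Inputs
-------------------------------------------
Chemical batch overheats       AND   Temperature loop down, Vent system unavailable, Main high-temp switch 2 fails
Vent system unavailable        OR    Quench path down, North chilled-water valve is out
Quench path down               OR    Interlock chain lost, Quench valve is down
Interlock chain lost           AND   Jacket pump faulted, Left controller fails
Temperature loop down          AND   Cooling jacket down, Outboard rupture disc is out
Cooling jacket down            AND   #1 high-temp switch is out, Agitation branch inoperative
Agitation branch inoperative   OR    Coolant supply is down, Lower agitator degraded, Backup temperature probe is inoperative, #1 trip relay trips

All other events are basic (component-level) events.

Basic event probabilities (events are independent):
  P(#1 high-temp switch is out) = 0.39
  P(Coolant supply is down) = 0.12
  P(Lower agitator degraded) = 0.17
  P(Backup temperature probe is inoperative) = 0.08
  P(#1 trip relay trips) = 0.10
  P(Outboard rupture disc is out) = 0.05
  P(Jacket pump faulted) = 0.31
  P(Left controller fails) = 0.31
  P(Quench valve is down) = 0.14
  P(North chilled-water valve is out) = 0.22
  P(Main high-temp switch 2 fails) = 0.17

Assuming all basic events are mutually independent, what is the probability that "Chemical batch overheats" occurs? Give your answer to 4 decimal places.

P(Agitation branch inoperative) [OR] = 1 − (1−0.12) × (1−0.17) × (1−0.08) × (1−0.10) = 0.395229
P(Cooling jacket down) [AND] = 0.39 × 0.395229 = 0.154139
P(Temperature loop down) [AND] = 0.154139 × 0.05 = 0.007707
P(Interlock chain lost) [AND] = 0.31 × 0.31 = 0.096100
P(Quench path down) [OR] = 1 − (1−0.096100) × (1−0.14) = 0.222646
P(Vent system unavailable) [OR] = 1 − (1−0.222646) × (1−0.22) = 0.393664
P(Chemical batch overheats) [AND] = 0.007707 × 0.393664 × 0.17 = 0.000516
Rounded to 4 decimal places: P(Chemical batch overheats) ≈ 0.0005.

0.0005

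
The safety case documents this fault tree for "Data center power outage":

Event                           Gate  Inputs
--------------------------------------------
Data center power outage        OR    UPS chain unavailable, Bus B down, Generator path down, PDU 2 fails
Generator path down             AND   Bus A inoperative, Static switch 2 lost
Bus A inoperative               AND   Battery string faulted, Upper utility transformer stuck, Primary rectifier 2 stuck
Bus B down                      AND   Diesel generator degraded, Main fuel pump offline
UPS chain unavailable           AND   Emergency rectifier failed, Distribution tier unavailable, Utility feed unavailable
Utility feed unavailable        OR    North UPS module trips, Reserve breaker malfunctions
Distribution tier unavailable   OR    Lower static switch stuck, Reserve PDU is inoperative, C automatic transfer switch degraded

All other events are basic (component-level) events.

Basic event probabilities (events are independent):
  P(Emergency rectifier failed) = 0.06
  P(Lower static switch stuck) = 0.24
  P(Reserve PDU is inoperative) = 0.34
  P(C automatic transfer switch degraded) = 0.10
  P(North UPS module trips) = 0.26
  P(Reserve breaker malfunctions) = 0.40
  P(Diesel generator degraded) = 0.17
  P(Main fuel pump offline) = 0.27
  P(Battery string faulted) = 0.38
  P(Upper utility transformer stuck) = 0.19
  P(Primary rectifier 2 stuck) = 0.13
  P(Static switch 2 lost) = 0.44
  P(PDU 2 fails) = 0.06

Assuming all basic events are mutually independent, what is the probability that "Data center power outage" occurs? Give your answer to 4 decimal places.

0.1232

P(Distribution tier unavailable) [OR] = 1 − (1−0.24) × (1−0.34) × (1−0.10) = 0.548560
P(Utility feed unavailable) [OR] = 1 − (1−0.26) × (1−0.40) = 0.556000
P(UPS chain unavailable) [AND] = 0.06 × 0.548560 × 0.556000 = 0.018300
P(Bus B down) [AND] = 0.17 × 0.27 = 0.045900
P(Bus A inoperative) [AND] = 0.38 × 0.19 × 0.13 = 0.009386
P(Generator path down) [AND] = 0.009386 × 0.44 = 0.004130
P(Data center power outage) [OR] = 1 − (1−0.018300) × (1−0.045900) × (1−0.004130) × (1−0.06) = 0.123195
Rounded to 4 decimal places: P(Data center power outage) ≈ 0.1232.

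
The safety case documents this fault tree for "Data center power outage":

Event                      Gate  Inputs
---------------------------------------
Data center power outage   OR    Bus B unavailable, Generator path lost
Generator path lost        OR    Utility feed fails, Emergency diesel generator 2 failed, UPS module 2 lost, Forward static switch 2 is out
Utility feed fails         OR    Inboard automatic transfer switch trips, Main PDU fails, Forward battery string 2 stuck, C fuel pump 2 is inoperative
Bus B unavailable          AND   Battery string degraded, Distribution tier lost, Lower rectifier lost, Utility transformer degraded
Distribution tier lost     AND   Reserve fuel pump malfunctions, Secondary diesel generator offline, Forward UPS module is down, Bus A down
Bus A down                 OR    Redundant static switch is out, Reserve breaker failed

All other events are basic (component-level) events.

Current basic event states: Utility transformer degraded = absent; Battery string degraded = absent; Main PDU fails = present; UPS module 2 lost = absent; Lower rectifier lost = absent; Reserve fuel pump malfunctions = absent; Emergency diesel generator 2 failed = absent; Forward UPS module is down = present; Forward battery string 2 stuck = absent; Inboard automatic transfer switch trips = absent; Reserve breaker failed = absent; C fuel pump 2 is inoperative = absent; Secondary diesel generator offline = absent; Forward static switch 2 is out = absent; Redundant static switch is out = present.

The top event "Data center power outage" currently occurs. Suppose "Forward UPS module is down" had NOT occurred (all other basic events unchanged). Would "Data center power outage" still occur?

Yes

Counterfactual: set "Forward UPS module is down" to not occurred.
Bus A down [OR]: Redundant static switch is out=occurs, Reserve breaker failed=not → at least one input occurs → occurs.
Distribution tier lost [AND]: Reserve fuel pump malfunctions=not, Secondary diesel generator offline=not, Forward UPS module is down=not, Bus A down=occurs → not all inputs occur → does not occur.
Bus B unavailable [AND]: Battery string degraded=not, Distribution tier lost=not, Lower rectifier lost=not, Utility transformer degraded=not → not all inputs occur → does not occur.
Utility feed fails [OR]: Inboard automatic transfer switch trips=not, Main PDU fails=occurs, Forward battery string 2 stuck=not, C fuel pump 2 is inoperative=not → at least one input occurs → occurs.
Generator path lost [OR]: Utility feed fails=occurs, Emergency diesel generator 2 failed=not, UPS module 2 lost=not, Forward static switch 2 is out=not → at least one input occurs → occurs.
Data center power outage [OR]: Bus B unavailable=not, Generator path lost=occurs → at least one input occurs → occurs.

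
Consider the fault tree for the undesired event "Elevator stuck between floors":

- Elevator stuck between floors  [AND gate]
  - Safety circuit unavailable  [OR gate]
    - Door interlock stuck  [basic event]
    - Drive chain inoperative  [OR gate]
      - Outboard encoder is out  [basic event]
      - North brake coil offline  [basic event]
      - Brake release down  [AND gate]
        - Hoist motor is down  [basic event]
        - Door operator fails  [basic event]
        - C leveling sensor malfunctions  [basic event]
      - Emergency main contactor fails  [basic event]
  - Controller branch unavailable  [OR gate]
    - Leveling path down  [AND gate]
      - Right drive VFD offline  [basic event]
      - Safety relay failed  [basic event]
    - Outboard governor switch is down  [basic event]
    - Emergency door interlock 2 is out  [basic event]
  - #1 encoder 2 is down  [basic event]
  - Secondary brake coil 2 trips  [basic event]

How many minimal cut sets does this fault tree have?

Brake release down [AND]: one cut set from each child combined → 1 × 1 × 1 = 1 cut set(s).
Drive chain inoperative [OR]: union of children's cut sets → 4 cut set(s).
Safety circuit unavailable [OR]: union of children's cut sets → 5 cut set(s).
Leveling path down [AND]: one cut set from each child combined → 1 × 1 = 1 cut set(s).
Controller branch unavailable [OR]: union of children's cut sets → 3 cut set(s).
Elevator stuck between floors [AND]: one cut set from each child combined → 5 × 3 × 1 × 1 = 15 cut set(s).

15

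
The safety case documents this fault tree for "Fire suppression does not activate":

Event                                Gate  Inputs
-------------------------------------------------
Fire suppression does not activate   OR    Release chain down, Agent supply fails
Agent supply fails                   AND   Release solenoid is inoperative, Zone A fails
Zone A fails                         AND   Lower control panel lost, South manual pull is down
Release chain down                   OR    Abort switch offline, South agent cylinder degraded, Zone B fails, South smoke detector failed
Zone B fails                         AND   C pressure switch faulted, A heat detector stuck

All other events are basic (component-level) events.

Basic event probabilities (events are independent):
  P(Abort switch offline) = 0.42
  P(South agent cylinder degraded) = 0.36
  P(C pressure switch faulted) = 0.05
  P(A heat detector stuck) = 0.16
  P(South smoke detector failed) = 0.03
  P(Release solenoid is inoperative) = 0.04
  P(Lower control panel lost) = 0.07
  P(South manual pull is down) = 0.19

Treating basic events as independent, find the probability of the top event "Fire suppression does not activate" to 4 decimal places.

0.6430

P(Zone B fails) [AND] = 0.05 × 0.16 = 0.008000
P(Release chain down) [OR] = 1 − (1−0.42) × (1−0.36) × (1−0.008000) × (1−0.03) = 0.642817
P(Zone A fails) [AND] = 0.07 × 0.19 = 0.013300
P(Agent supply fails) [AND] = 0.04 × 0.013300 = 0.000532
P(Fire suppression does not activate) [OR] = 1 − (1−0.642817) × (1−0.000532) = 0.643007
Rounded to 4 decimal places: P(Fire suppression does not activate) ≈ 0.6430.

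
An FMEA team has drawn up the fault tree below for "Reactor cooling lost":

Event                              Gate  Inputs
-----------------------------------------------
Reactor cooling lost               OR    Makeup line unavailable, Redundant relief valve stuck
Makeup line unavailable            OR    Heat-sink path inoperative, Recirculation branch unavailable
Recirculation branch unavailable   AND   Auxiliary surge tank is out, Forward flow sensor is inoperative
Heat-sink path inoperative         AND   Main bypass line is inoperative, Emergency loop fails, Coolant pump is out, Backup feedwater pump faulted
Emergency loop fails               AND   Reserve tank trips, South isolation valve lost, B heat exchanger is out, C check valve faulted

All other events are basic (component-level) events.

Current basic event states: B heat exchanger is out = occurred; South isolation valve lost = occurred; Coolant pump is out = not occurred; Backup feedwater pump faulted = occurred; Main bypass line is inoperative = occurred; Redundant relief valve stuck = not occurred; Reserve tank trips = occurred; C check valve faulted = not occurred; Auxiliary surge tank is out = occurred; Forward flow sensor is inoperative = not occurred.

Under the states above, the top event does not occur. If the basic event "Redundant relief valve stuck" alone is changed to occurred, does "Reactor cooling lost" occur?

Yes

Counterfactual: set "Redundant relief valve stuck" to occurred.
Emergency loop fails [AND]: Reserve tank trips=occurs, South isolation valve lost=occurs, B heat exchanger is out=occurs, C check valve faulted=not → not all inputs occur → does not occur.
Heat-sink path inoperative [AND]: Main bypass line is inoperative=occurs, Emergency loop fails=not, Coolant pump is out=not, Backup feedwater pump faulted=occurs → not all inputs occur → does not occur.
Recirculation branch unavailable [AND]: Auxiliary surge tank is out=occurs, Forward flow sensor is inoperative=not → not all inputs occur → does not occur.
Makeup line unavailable [OR]: Heat-sink path inoperative=not, Recirculation branch unavailable=not → no input occurs → does not occur.
Reactor cooling lost [OR]: Makeup line unavailable=not, Redundant relief valve stuck=occurs → at least one input occurs → occurs.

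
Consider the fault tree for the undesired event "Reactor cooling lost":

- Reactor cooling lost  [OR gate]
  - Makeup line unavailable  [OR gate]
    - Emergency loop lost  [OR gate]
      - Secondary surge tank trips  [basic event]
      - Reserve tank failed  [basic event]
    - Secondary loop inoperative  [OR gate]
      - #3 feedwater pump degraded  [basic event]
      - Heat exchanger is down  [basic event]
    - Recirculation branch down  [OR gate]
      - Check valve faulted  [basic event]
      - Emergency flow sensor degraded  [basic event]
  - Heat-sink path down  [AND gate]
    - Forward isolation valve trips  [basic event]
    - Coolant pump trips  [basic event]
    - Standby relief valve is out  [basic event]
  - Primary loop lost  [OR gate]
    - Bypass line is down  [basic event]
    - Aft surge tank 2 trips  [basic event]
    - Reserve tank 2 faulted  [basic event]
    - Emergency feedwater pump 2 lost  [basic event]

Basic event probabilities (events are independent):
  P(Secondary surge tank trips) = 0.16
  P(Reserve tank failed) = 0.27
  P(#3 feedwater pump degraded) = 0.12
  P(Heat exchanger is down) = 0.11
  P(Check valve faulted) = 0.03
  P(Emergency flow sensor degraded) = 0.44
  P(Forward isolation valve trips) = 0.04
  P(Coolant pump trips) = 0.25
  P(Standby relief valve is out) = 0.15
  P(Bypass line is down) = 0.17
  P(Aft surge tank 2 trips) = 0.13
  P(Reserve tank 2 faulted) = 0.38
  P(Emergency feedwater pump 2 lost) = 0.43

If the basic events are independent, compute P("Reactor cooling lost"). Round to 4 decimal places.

0.9335

P(Emergency loop lost) [OR] = 1 − (1−0.16) × (1−0.27) = 0.386800
P(Secondary loop inoperative) [OR] = 1 − (1−0.12) × (1−0.11) = 0.216800
P(Recirculation branch down) [OR] = 1 − (1−0.03) × (1−0.44) = 0.456800
P(Makeup line unavailable) [OR] = 1 − (1−0.386800) × (1−0.216800) × (1−0.456800) = 0.739124
P(Heat-sink path down) [AND] = 0.04 × 0.25 × 0.15 = 0.001500
P(Primary loop lost) [OR] = 1 − (1−0.17) × (1−0.13) × (1−0.38) × (1−0.43) = 0.744810
P(Reactor cooling lost) [OR] = 1 − (1−0.739124) × (1−0.001500) × (1−0.744810) = 0.933527
Rounded to 4 decimal places: P(Reactor cooling lost) ≈ 0.9335.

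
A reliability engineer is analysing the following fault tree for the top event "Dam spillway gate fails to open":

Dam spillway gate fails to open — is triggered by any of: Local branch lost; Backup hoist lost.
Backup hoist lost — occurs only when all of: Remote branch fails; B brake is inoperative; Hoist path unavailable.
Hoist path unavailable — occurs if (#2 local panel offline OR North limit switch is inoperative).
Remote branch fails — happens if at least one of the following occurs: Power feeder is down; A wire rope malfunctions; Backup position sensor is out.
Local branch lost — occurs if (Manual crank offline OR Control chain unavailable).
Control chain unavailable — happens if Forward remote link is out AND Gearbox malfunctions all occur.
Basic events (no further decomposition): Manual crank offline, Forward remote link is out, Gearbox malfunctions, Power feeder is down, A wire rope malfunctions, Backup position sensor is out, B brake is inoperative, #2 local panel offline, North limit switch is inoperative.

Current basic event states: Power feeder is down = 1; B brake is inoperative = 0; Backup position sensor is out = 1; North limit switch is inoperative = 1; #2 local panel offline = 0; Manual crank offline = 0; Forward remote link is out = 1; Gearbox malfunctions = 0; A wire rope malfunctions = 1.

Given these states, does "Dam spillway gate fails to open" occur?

No

Control chain unavailable [AND]: Forward remote link is out=occurs, Gearbox malfunctions=not → not all inputs occur → does not occur.
Local branch lost [OR]: Manual crank offline=not, Control chain unavailable=not → no input occurs → does not occur.
Remote branch fails [OR]: Power feeder is down=occurs, A wire rope malfunctions=occurs, Backup position sensor is out=occurs → at least one input occurs → occurs.
Hoist path unavailable [OR]: #2 local panel offline=not, North limit switch is inoperative=occurs → at least one input occurs → occurs.
Backup hoist lost [AND]: Remote branch fails=occurs, B brake is inoperative=not, Hoist path unavailable=occurs → not all inputs occur → does not occur.
Dam spillway gate fails to open [OR]: Local branch lost=not, Backup hoist lost=not → no input occurs → does not occur.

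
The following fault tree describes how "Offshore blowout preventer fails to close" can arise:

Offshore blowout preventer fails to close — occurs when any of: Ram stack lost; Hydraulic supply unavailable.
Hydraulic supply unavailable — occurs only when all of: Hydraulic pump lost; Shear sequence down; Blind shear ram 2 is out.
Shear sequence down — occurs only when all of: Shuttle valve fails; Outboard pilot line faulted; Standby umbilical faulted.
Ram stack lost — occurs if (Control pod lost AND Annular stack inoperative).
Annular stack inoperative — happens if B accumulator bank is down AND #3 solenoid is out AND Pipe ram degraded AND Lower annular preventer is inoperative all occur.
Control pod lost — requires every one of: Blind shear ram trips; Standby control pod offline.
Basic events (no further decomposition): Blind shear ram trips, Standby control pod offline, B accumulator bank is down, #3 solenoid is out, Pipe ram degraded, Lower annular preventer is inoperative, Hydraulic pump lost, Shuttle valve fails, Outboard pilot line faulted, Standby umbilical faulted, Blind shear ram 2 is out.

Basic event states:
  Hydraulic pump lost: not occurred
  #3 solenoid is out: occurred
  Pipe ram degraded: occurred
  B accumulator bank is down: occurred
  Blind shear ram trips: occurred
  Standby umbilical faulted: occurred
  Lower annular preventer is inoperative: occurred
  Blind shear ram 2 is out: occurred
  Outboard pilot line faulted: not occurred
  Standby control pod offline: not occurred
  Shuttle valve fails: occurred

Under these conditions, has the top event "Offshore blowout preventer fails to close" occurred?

Control pod lost [AND]: Blind shear ram trips=occurs, Standby control pod offline=not → not all inputs occur → does not occur.
Annular stack inoperative [AND]: B accumulator bank is down=occurs, #3 solenoid is out=occurs, Pipe ram degraded=occurs, Lower annular preventer is inoperative=occurs → all inputs occur → occurs.
Ram stack lost [AND]: Control pod lost=not, Annular stack inoperative=occurs → not all inputs occur → does not occur.
Shear sequence down [AND]: Shuttle valve fails=occurs, Outboard pilot line faulted=not, Standby umbilical faulted=occurs → not all inputs occur → does not occur.
Hydraulic supply unavailable [AND]: Hydraulic pump lost=not, Shear sequence down=not, Blind shear ram 2 is out=occurs → not all inputs occur → does not occur.
Offshore blowout preventer fails to close [OR]: Ram stack lost=not, Hydraulic supply unavailable=not → no input occurs → does not occur.

No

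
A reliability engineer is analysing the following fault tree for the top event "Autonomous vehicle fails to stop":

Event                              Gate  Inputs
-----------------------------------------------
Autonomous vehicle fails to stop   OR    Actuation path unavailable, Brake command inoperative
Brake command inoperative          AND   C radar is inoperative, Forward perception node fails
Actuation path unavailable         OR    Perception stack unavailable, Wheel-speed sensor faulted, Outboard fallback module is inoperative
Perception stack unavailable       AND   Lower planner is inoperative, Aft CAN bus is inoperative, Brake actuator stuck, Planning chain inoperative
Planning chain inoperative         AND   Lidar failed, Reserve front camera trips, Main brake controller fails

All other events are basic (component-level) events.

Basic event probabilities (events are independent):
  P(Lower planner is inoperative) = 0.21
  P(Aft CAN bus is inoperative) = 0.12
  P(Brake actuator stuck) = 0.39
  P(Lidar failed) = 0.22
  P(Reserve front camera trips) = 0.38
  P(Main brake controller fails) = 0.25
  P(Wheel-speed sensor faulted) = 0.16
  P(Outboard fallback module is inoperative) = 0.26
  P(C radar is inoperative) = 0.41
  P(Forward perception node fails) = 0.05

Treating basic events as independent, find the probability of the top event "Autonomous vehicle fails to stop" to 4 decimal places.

P(Planning chain inoperative) [AND] = 0.22 × 0.38 × 0.25 = 0.020900
P(Perception stack unavailable) [AND] = 0.21 × 0.12 × 0.39 × 0.020900 = 0.000205
P(Actuation path unavailable) [OR] = 1 − (1−0.000205) × (1−0.16) × (1−0.26) = 0.378527
P(Brake command inoperative) [AND] = 0.41 × 0.05 = 0.020500
P(Autonomous vehicle fails to stop) [OR] = 1 − (1−0.378527) × (1−0.020500) = 0.391267
Rounded to 4 decimal places: P(Autonomous vehicle fails to stop) ≈ 0.3913.

0.3913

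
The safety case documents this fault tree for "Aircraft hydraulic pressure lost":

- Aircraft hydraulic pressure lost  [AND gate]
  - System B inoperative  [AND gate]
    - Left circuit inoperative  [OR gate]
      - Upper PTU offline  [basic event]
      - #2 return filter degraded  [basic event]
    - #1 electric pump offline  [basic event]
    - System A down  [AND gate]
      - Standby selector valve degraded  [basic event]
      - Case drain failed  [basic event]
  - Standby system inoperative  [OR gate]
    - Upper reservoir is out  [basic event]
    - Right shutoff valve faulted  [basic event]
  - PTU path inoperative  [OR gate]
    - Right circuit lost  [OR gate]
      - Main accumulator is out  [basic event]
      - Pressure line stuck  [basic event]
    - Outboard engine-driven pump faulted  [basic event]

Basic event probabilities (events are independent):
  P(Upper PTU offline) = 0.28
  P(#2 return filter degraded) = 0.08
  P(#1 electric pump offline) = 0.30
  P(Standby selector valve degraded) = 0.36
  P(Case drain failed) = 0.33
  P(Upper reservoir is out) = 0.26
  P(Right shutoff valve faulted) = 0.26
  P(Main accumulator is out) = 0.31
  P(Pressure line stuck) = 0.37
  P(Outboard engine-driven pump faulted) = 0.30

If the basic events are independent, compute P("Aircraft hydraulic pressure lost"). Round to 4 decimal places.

0.0038

P(Left circuit inoperative) [OR] = 1 − (1−0.28) × (1−0.08) = 0.337600
P(System A down) [AND] = 0.36 × 0.33 = 0.118800
P(System B inoperative) [AND] = 0.337600 × 0.30 × 0.118800 = 0.012032
P(Standby system inoperative) [OR] = 1 − (1−0.26) × (1−0.26) = 0.452400
P(Right circuit lost) [OR] = 1 − (1−0.31) × (1−0.37) = 0.565300
P(PTU path inoperative) [OR] = 1 − (1−0.565300) × (1−0.30) = 0.695710
P(Aircraft hydraulic pressure lost) [AND] = 0.012032 × 0.452400 × 0.695710 = 0.003787
Rounded to 4 decimal places: P(Aircraft hydraulic pressure lost) ≈ 0.0038.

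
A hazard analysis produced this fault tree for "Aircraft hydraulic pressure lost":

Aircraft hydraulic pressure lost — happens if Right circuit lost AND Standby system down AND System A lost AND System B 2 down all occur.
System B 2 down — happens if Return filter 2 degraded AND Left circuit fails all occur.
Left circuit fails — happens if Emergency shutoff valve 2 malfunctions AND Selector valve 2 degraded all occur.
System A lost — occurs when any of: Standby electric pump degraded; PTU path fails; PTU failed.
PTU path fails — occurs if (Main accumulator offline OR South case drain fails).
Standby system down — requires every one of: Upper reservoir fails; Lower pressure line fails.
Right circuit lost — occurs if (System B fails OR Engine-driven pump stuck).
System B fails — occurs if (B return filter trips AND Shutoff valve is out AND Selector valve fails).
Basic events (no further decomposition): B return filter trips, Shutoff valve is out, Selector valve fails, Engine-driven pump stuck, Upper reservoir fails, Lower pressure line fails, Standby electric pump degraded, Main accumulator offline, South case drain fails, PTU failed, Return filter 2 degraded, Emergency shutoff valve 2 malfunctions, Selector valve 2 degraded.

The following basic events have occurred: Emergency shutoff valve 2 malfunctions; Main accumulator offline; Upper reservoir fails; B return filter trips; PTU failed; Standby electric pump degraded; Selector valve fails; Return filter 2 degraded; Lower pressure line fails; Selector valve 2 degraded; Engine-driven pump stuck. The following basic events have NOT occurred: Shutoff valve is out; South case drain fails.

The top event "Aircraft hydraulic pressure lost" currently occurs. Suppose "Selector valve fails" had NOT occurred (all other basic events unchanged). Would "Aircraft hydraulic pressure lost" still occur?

Counterfactual: set "Selector valve fails" to not occurred.
System B fails [AND]: B return filter trips=occurs, Shutoff valve is out=not, Selector valve fails=not → not all inputs occur → does not occur.
Right circuit lost [OR]: System B fails=not, Engine-driven pump stuck=occurs → at least one input occurs → occurs.
Standby system down [AND]: Upper reservoir fails=occurs, Lower pressure line fails=occurs → all inputs occur → occurs.
PTU path fails [OR]: Main accumulator offline=occurs, South case drain fails=not → at least one input occurs → occurs.
System A lost [OR]: Standby electric pump degraded=occurs, PTU path fails=occurs, PTU failed=occurs → at least one input occurs → occurs.
Left circuit fails [AND]: Emergency shutoff valve 2 malfunctions=occurs, Selector valve 2 degraded=occurs → all inputs occur → occurs.
System B 2 down [AND]: Return filter 2 degraded=occurs, Left circuit fails=occurs → all inputs occur → occurs.
Aircraft hydraulic pressure lost [AND]: Right circuit lost=occurs, Standby system down=occurs, System A lost=occurs, System B 2 down=occurs → all inputs occur → occurs.

Yes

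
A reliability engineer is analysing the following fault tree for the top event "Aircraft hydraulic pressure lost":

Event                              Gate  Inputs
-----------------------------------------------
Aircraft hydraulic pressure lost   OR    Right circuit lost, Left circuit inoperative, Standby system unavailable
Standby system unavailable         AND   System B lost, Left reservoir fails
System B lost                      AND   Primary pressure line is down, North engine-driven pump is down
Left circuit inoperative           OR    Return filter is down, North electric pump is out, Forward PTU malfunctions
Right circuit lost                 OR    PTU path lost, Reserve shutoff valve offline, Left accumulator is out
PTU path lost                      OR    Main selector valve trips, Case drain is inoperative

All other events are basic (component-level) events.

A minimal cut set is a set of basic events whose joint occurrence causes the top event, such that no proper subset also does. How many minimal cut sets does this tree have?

8

PTU path lost [OR]: union of children's cut sets → 2 cut set(s).
Right circuit lost [OR]: union of children's cut sets → 4 cut set(s).
Left circuit inoperative [OR]: union of children's cut sets → 3 cut set(s).
System B lost [AND]: one cut set from each child combined → 1 × 1 = 1 cut set(s).
Standby system unavailable [AND]: one cut set from each child combined → 1 × 1 = 1 cut set(s).
Aircraft hydraulic pressure lost [OR]: union of children's cut sets → 8 cut set(s).
Minimal cut sets: {Main selector valve trips}; {Case drain is inoperative}; {Reserve shutoff valve offline}; {Left accumulator is out}; {Return filter is down}; {North electric pump is out}; {Forward PTU malfunctions}; {Left reservoir fails, North engine-driven pump is down, Primary pressure line is down}.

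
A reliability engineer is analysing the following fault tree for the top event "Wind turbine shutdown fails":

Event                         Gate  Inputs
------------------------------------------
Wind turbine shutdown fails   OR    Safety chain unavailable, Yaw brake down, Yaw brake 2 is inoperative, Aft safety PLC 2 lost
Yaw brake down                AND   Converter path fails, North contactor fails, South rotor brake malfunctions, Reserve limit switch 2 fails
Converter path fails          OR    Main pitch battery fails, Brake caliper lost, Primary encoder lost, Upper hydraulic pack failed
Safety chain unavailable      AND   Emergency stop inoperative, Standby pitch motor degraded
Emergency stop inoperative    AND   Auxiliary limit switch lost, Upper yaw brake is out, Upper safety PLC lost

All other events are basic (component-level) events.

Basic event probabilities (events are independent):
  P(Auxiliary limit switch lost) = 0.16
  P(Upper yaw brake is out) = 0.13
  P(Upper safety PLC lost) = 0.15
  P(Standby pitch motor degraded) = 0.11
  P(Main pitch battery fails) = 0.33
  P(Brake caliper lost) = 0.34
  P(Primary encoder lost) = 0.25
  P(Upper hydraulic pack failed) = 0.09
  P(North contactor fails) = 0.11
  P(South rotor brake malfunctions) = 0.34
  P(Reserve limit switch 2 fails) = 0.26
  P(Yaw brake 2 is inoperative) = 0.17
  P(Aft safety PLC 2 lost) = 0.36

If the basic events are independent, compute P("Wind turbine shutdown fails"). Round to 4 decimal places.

0.4726

P(Emergency stop inoperative) [AND] = 0.16 × 0.13 × 0.15 = 0.003120
P(Safety chain unavailable) [AND] = 0.003120 × 0.11 = 0.000343
P(Converter path fails) [OR] = 1 − (1−0.33) × (1−0.34) × (1−0.25) × (1−0.09) = 0.698199
P(Yaw brake down) [AND] = 0.698199 × 0.11 × 0.34 × 0.26 = 0.006789
P(Wind turbine shutdown fails) [OR] = 1 − (1−0.000343) × (1−0.006789) × (1−0.17) × (1−0.36) = 0.472587
Rounded to 4 decimal places: P(Wind turbine shutdown fails) ≈ 0.4726.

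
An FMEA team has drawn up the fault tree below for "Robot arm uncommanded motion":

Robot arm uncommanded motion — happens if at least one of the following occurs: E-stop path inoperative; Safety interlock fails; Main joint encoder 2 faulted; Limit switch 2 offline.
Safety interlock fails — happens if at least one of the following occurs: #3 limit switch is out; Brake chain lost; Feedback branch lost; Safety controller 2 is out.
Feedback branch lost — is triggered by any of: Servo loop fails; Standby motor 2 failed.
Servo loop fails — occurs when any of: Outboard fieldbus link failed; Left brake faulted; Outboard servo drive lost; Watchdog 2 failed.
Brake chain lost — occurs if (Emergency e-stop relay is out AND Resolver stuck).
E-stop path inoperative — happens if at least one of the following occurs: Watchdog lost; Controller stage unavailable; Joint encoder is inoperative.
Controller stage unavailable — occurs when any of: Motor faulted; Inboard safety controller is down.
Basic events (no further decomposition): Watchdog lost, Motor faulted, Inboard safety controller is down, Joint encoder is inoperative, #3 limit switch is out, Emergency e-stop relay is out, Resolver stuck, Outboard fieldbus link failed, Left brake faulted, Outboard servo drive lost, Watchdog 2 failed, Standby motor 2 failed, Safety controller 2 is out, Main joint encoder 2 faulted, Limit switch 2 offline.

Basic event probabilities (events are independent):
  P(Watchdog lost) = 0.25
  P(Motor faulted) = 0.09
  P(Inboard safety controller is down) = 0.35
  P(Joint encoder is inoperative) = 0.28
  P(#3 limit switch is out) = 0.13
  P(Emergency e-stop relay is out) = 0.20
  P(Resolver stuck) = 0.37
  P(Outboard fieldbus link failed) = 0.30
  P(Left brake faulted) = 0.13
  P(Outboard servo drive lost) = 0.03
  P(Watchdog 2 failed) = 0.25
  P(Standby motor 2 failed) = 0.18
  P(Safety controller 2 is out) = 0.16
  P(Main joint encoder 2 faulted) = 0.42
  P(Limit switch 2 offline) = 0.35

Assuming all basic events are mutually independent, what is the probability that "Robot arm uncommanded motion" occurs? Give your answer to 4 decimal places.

0.9704

P(Controller stage unavailable) [OR] = 1 − (1−0.09) × (1−0.35) = 0.408500
P(E-stop path inoperative) [OR] = 1 − (1−0.25) × (1−0.408500) × (1−0.28) = 0.680590
P(Brake chain lost) [AND] = 0.20 × 0.37 = 0.074000
P(Servo loop fails) [OR] = 1 − (1−0.30) × (1−0.13) × (1−0.03) × (1−0.25) = 0.556953
P(Feedback branch lost) [OR] = 1 − (1−0.556953) × (1−0.18) = 0.636701
P(Safety interlock fails) [OR] = 1 − (1−0.13) × (1−0.074000) × (1−0.636701) × (1−0.16) = 0.754148
P(Robot arm uncommanded motion) [OR] = 1 − (1−0.680590) × (1−0.754148) × (1−0.42) × (1−0.35) = 0.970395
Rounded to 4 decimal places: P(Robot arm uncommanded motion) ≈ 0.9704.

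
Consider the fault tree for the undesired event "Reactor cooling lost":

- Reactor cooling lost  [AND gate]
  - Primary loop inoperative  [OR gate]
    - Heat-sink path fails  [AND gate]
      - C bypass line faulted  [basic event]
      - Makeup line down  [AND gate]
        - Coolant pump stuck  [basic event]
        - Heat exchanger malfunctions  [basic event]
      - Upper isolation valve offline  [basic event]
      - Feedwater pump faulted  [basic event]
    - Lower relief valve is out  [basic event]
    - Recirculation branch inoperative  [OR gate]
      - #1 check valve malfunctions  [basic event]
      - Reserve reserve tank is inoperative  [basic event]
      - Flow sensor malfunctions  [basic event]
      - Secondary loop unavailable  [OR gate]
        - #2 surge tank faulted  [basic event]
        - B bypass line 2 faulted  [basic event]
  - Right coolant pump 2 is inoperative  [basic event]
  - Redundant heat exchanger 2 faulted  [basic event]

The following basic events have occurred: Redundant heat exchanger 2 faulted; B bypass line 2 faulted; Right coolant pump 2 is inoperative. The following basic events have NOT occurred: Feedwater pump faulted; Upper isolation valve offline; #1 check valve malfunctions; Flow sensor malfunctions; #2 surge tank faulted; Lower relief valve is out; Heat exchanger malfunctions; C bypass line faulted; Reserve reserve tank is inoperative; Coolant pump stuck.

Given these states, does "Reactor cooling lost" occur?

Yes

Makeup line down [AND]: Coolant pump stuck=not, Heat exchanger malfunctions=not → not all inputs occur → does not occur.
Heat-sink path fails [AND]: C bypass line faulted=not, Makeup line down=not, Upper isolation valve offline=not, Feedwater pump faulted=not → not all inputs occur → does not occur.
Secondary loop unavailable [OR]: #2 surge tank faulted=not, B bypass line 2 faulted=occurs → at least one input occurs → occurs.
Recirculation branch inoperative [OR]: #1 check valve malfunctions=not, Reserve reserve tank is inoperative=not, Flow sensor malfunctions=not, Secondary loop unavailable=occurs → at least one input occurs → occurs.
Primary loop inoperative [OR]: Heat-sink path fails=not, Lower relief valve is out=not, Recirculation branch inoperative=occurs → at least one input occurs → occurs.
Reactor cooling lost [AND]: Primary loop inoperative=occurs, Right coolant pump 2 is inoperative=occurs, Redundant heat exchanger 2 faulted=occurs → all inputs occur → occurs.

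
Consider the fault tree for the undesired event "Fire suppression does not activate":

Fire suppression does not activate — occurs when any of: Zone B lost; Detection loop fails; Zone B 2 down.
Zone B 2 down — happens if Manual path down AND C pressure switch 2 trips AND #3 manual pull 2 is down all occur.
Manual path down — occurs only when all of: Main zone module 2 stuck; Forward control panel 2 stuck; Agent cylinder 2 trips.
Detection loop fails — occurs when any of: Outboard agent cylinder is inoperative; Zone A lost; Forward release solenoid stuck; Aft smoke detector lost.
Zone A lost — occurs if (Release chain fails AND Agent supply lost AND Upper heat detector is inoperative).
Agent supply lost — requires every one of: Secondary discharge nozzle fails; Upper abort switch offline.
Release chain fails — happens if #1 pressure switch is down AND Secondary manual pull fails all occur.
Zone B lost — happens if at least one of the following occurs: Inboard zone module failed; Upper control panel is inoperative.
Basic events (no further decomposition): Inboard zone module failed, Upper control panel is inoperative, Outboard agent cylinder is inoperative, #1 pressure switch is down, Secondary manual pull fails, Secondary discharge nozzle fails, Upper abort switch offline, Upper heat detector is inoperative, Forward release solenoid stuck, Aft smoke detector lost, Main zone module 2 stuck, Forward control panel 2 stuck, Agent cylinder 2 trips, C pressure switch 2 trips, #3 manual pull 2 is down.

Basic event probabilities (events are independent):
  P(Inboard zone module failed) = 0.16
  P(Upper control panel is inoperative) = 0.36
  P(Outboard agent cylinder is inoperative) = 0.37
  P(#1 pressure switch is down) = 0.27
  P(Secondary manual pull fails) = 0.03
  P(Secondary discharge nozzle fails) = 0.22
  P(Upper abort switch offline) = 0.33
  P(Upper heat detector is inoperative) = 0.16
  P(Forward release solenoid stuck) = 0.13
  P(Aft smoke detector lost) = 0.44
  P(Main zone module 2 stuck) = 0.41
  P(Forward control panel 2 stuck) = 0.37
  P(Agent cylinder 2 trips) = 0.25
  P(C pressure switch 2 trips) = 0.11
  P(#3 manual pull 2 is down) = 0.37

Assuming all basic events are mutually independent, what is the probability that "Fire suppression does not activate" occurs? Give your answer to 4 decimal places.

P(Zone B lost) [OR] = 1 − (1−0.16) × (1−0.36) = 0.462400
P(Release chain fails) [AND] = 0.27 × 0.03 = 0.008100
P(Agent supply lost) [AND] = 0.22 × 0.33 = 0.072600
P(Zone A lost) [AND] = 0.008100 × 0.072600 × 0.16 = 0.000094
P(Detection loop fails) [OR] = 1 − (1−0.37) × (1−0.000094) × (1−0.13) × (1−0.44) = 0.693093
P(Manual path down) [AND] = 0.41 × 0.37 × 0.25 = 0.037925
P(Zone B 2 down) [AND] = 0.037925 × 0.11 × 0.37 = 0.001544
P(Fire suppression does not activate) [OR] = 1 − (1−0.462400) × (1−0.693093) × (1−0.001544) = 0.835262
Rounded to 4 decimal places: P(Fire suppression does not activate) ≈ 0.8353.

0.8353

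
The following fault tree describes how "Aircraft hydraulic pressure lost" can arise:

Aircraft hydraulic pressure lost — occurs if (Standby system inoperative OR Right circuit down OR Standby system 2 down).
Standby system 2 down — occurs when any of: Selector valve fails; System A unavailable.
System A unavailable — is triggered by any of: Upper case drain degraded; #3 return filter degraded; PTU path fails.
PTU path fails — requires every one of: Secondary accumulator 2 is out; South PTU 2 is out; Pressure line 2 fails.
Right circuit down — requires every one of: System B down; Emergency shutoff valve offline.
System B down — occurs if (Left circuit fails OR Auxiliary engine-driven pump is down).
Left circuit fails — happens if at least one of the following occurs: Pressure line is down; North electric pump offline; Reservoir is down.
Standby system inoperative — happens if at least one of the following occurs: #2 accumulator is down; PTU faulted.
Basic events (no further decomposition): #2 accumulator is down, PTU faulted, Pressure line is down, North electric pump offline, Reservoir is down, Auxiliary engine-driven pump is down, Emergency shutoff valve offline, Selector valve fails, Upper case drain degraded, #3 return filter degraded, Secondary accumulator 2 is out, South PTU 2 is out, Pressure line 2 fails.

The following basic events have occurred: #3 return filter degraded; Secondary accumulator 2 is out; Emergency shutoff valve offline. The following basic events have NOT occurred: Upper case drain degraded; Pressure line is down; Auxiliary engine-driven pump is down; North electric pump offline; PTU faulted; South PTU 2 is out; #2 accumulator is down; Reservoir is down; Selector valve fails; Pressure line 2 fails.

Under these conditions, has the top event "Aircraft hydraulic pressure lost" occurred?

Standby system inoperative [OR]: #2 accumulator is down=not, PTU faulted=not → no input occurs → does not occur.
Left circuit fails [OR]: Pressure line is down=not, North electric pump offline=not, Reservoir is down=not → no input occurs → does not occur.
System B down [OR]: Left circuit fails=not, Auxiliary engine-driven pump is down=not → no input occurs → does not occur.
Right circuit down [AND]: System B down=not, Emergency shutoff valve offline=occurs → not all inputs occur → does not occur.
PTU path fails [AND]: Secondary accumulator 2 is out=occurs, South PTU 2 is out=not, Pressure line 2 fails=not → not all inputs occur → does not occur.
System A unavailable [OR]: Upper case drain degraded=not, #3 return filter degraded=occurs, PTU path fails=not → at least one input occurs → occurs.
Standby system 2 down [OR]: Selector valve fails=not, System A unavailable=occurs → at least one input occurs → occurs.
Aircraft hydraulic pressure lost [OR]: Standby system inoperative=not, Right circuit down=not, Standby system 2 down=occurs → at least one input occurs → occurs.

Yes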